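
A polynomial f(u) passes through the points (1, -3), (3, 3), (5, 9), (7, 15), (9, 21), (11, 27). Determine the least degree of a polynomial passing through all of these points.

Forward differences of the values at u = 1, 3, 5, 7, 9, 11:
  f  : -3  3  9  15  21  27
  Δ  : 6  6  6  6  6
  Δ^2: 0  0  0  0
  Δ^3: 0  0  0
  Δ^4: 0  0
  Δ^5: 0
The first differences are constant (6) and nonzero, while all higher differences vanish, so the minimal degree is 1.

1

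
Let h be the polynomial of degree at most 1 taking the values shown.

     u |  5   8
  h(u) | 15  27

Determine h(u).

Using the Lagrange interpolation formula with nodes 5, 8:
  L_0(u) = (u - 8) / -3
  L_1(u) = (u - 5) / 3
Then h(u) = 15·L_0(u) + 27·L_1(u).
Expanding and collecting terms gives h(u) = 4u - 5.
Check: h(5) = 15. ✓

h(u) = 4u - 5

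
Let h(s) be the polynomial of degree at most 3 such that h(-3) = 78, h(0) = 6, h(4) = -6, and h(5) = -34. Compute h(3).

Write h(s) = as^3 + bs^2 + cs + d. Substituting each data point gives a linear system:
  -27a + 9b - 3c + d = 78
  d = 6
  64a + 16b + 4c + d = -6
  125a + 25b + 5c + d = -34
Solving the system yields a = -1, b = 4, c = -3, d = 6.
So h(s) = -s³ + 4s² - 3s + 6.
Then h(3) = 6.

6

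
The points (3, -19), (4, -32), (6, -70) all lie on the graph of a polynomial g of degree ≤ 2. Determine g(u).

g(u) = -2u^2 + u - 4

Using the Lagrange interpolation formula with nodes 3, 4, 6:
  L_0(u) = (u - 4)(u - 6) / 3
  L_1(u) = (u - 3)(u - 6) / -2
  L_2(u) = (u - 3)(u - 4) / 6
Then g(u) = -19·L_0(u) - 32·L_1(u) - 70·L_2(u).
Expanding and collecting terms gives g(u) = -2u² + u - 4.
Check: g(4) = -32. ✓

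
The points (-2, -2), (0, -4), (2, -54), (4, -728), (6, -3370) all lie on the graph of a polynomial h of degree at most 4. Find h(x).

h(x) = -2x^4 - 4x^3 + 2x^2 + 3x - 4

Using the Lagrange interpolation formula with nodes -2, 0, 2, 4, 6:
  L_0(x) = x(x - 2)(x - 4)(x - 6) / 384
  L_1(x) = (x + 2)(x - 2)(x - 4)(x - 6) / -96
  L_2(x) = (x + 2)x(x - 4)(x - 6) / 64
  L_3(x) = (x + 2)x(x - 2)(x - 6) / -96
  L_4(x) = (x + 2)x(x - 2)(x - 4) / 384
Then h(x) = -2·L_0(x) - 4·L_1(x) - 54·L_2(x) - 728·L_3(x) - 3370·L_4(x).
Expanding and collecting terms gives h(x) = -2x^4 - 4x^3 + 2x^2 + 3x - 4.
Check: h(0) = -4. ✓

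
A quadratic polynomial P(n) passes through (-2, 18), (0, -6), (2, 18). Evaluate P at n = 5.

144

Using the Lagrange interpolation formula with nodes -2, 0, 2:
  L_0(n) = n(n - 2) / 8
  L_1(n) = (n + 2)(n - 2) / -4
  L_2(n) = (n + 2)n / 8
Then P(n) = 18·L_0(n) - 6·L_1(n) + 18·L_2(n).
Expanding and collecting terms gives P(n) = 6n^2 - 6.
Evaluating at n = 5: P(5) = 144.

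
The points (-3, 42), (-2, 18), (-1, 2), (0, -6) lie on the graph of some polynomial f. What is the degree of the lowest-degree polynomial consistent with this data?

Forward differences of the values at u = -3, -2, -1, 0:
  f  : 42  18  2  -6
  Δ  : -24  -16  -8
  Δ^2: 8  8
  Δ^3: 0
The second differences are constant (8) and nonzero, while all higher differences vanish, so the minimal degree is 2.

2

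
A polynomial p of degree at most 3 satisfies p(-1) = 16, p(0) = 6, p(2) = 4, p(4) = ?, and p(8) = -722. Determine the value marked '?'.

The 4 known points determine the degree-3 polynomial uniquely.
Write p(x) = ax^3 + bx^2 + cx + d. Substituting each data point gives a linear system:
  -a + b - c + d = 16
  d = 6
  8a + 4b + 2c + d = 4
  512a + 64b + 8c + d = -722
Solving the system yields a = -2, b = 5, c = -3, d = 6.
So p(x) = -2x³ + 5x² - 3x + 6.
Then p(4) = -54.

-54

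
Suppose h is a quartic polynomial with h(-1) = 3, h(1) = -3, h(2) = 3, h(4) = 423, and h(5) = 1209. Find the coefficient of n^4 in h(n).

Write h(n) = an^4 + bn^3 + cn^2 + dn + e. Substituting each data point gives a linear system:
  a - b + c - d + e = 3
  a + b + c + d + e = -3
  16a + 8b + 4c + 2d + e = 3
  256a + 64b + 16c + 4d + e = 423
  625a + 125b + 25c + 5d + e = 1209
Solving the system yields a = 3, b = -5, c = -2, d = 2, e = -1.
So h(n) = 3n^4 - 5n^3 - 2n^2 + 2n - 1.
The leading coefficient is 3.

3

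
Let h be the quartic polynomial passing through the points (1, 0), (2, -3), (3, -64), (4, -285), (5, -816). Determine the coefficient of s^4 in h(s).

-2

Write h(s) = as^4 + bs^3 + cs^2 + ds + e. Substituting each data point gives a linear system:
  a + b + c + d + e = 0
  16a + 8b + 4c + 2d + e = -3
  81a + 27b + 9c + 3d + e = -64
  256a + 64b + 16c + 4d + e = -285
  625a + 125b + 25c + 5d + e = -816
Solving the system yields a = -2, b = 3, c = 3, d = -3, e = -1.
So h(s) = -2s^4 + 3s^3 + 3s^2 - 3s - 1.
The leading coefficient is -2.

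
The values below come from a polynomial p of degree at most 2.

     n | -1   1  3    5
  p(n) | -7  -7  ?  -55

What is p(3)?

-23

The 3 known points determine the degree-2 polynomial uniquely.
Write p(n) = an^2 + bn + c. Substituting each data point gives a linear system:
  a - b + c = -7
  a + b + c = -7
  25a + 5b + c = -55
Solving the system yields a = -2, b = 0, c = -5.
So p(n) = -2n² - 5.
Then p(3) = -23.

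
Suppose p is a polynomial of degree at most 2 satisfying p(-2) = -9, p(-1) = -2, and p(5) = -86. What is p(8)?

-209

Write p(x) = ax^2 + bx + c. Substituting each data point gives a linear system:
  4a - 2b + c = -9
  a - b + c = -2
  25a + 5b + c = -86
Solving the system yields a = -3, b = -2, c = -1.
So p(x) = -3x^2 - 2x - 1.
Then p(8) = -209.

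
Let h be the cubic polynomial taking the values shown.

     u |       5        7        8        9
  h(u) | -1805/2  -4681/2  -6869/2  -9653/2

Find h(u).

h(u) = -6u^3 - 5u^2 - 5u - 5/2

Using the Lagrange interpolation formula with nodes 5, 7, 8, 9:
  L_0(u) = (u - 7)(u - 8)(u - 9) / -24
  L_1(u) = (u - 5)(u - 8)(u - 9) / 4
  L_2(u) = (u - 5)(u - 7)(u - 9) / -3
  L_3(u) = (u - 5)(u - 7)(u - 8) / 8
Then h(u) = -1805/2·L_0(u) - 4681/2·L_1(u) - 6869/2·L_2(u) - 9653/2·L_3(u).
Expanding and collecting terms gives h(u) = -6u^3 - 5u^2 - 5u - 5/2.
Check: h(9) = -9653/2. ✓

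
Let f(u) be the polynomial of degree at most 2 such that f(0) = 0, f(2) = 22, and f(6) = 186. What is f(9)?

Using the Lagrange interpolation formula with nodes 0, 2, 6:
  L_0(u) = (u - 2)(u - 6) / 12
  L_1(u) = u(u - 6) / -8
  L_2(u) = u(u - 2) / 24
Then f(u) = 0·L_0(u) + 22·L_1(u) + 186·L_2(u).
Expanding and collecting terms gives f(u) = 5u^2 + u.
Evaluating at u = 9: f(9) = 414.

414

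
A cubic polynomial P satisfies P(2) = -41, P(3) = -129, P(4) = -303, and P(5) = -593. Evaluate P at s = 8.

Forward differences of the values at s = 2, 3, 4, 5:
  P  : -41  -129  -303  -593
  Δ  : -88  -174  -290
  Δ^2: -86  -116
  Δ^3: -30
The third differences are constant, confirming degree 3.
Interpolating (Newton forward form) and evaluating at s = 8 gives P(8) = -2459.

-2459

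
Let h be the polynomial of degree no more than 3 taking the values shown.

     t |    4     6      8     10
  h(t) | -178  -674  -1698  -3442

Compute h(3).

-68

Write h(t) = at^3 + bt^2 + ct + d. Substituting each data point gives a linear system:
  64a + 16b + 4c + d = -178
  216a + 36b + 6c + d = -674
  512a + 64b + 8c + d = -1698
  1000a + 100b + 10c + d = -3442
Solving the system yields a = -4, b = 6, c = -4, d = -2.
So h(t) = -4t^3 + 6t^2 - 4t - 2.
Then h(3) = -68.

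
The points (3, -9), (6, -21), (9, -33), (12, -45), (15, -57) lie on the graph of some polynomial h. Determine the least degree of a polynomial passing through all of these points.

1

Forward differences of the values at x = 3, 6, 9, 12, 15:
  h  : -9  -21  -33  -45  -57
  Δ  : -12  -12  -12  -12
  Δ^2: 0  0  0
  Δ^3: 0  0
  Δ^4: 0
The first differences are constant (-12) and nonzero, while all higher differences vanish, so the minimal degree is 1.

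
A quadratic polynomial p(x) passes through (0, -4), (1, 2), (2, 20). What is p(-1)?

Forward differences of the values at x = 0, 1, 2:
  p  : -4  2  20
  Δ  : 6  18
  Δ^2: 12
The second differences are constant, confirming degree 2.
Interpolating (Newton forward form) and evaluating at x = -1 gives p(-1) = 2.

2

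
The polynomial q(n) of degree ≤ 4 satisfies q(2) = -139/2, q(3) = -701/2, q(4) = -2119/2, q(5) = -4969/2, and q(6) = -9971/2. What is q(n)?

q(n) = -3n^4 - 6n^3 + 5n^2 + 3n + 1/2

Using the Lagrange interpolation formula with nodes 2, 3, 4, 5, 6:
  L_0(n) = (n - 3)(n - 4)(n - 5)(n - 6) / 24
  L_1(n) = (n - 2)(n - 4)(n - 5)(n - 6) / -6
  L_2(n) = (n - 2)(n - 3)(n - 5)(n - 6) / 4
  L_3(n) = (n - 2)(n - 3)(n - 4)(n - 6) / -6
  L_4(n) = (n - 2)(n - 3)(n - 4)(n - 5) / 24
Then q(n) = -139/2·L_0(n) - 701/2·L_1(n) - 2119/2·L_2(n) - 4969/2·L_3(n) - 9971/2·L_4(n).
Expanding and collecting terms gives q(n) = -3n^4 - 6n^3 + 5n^2 + 3n + 1/2.
Check: q(2) = -139/2. ✓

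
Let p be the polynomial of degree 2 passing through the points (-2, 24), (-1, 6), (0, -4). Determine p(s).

p(s) = 4s^2 - 6s - 4

Write p(s) = as^2 + bs + c. Substituting each data point gives a linear system:
  4a - 2b + c = 24
  a - b + c = 6
  c = -4
Solving the system yields a = 4, b = -6, c = -4.
So p(s) = 4s² - 6s - 4.
Check: p(-2) = 24. ✓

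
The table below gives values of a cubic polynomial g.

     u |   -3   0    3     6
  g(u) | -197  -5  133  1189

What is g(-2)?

-67

Write g(u) = au^3 + bu^2 + cu + d. Substituting each data point gives a linear system:
  -27a + 9b - 3c + d = -197
  d = -5
  27a + 9b + 3c + d = 133
  216a + 36b + 6c + d = 1189
Solving the system yields a = 6, b = -3, c = 1, d = -5.
So g(u) = 6u³ - 3u² + u - 5.
Then g(-2) = -67.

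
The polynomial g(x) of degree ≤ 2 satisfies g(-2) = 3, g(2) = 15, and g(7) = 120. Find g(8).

153

Using the Lagrange interpolation formula with nodes -2, 2, 7:
  L_0(x) = (x - 2)(x - 7) / 36
  L_1(x) = (x + 2)(x - 7) / -20
  L_2(x) = (x + 2)(x - 2) / 45
Then g(x) = 3·L_0(x) + 15·L_1(x) + 120·L_2(x).
Expanding and collecting terms gives g(x) = 2x^2 + 3x + 1.
Evaluating at x = 8: g(8) = 153.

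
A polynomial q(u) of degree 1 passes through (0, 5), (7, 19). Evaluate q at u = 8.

21

Using the Lagrange interpolation formula with nodes 0, 7:
  L_0(u) = (u - 7) / -7
  L_1(u) = u / 7
Then q(u) = 5·L_0(u) + 19·L_1(u).
Expanding and collecting terms gives q(u) = 2u + 5.
Evaluating at u = 8: q(8) = 21.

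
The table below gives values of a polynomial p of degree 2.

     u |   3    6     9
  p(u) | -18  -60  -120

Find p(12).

Write p(u) = au^2 + bu + c. Substituting each data point gives a linear system:
  9a + 3b + c = -18
  36a + 6b + c = -60
  81a + 9b + c = -120
Solving the system yields a = -1, b = -5, c = 6.
So p(u) = -u^2 - 5u + 6.
Then p(12) = -198.

-198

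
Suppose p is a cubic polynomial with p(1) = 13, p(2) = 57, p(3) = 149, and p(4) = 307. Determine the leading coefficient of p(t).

Write p(t) = at^3 + bt^2 + ct + d. Substituting each data point gives a linear system:
  a + b + c + d = 13
  8a + 4b + 2c + d = 57
  27a + 9b + 3c + d = 149
  64a + 16b + 4c + d = 307
Solving the system yields a = 3, b = 6, c = 5, d = -1.
So p(t) = 3t^3 + 6t^2 + 5t - 1.
The leading coefficient is 3.

3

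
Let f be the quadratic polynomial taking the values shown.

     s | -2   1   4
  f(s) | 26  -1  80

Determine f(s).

f(s) = 6s^2 - 3s - 4

Write f(s) = as^2 + bs + c. Substituting each data point gives a linear system:
  4a - 2b + c = 26
  a + b + c = -1
  16a + 4b + c = 80
Solving the system yields a = 6, b = -3, c = -4.
So f(s) = 6s² - 3s - 4.
Check: f(-2) = 26. ✓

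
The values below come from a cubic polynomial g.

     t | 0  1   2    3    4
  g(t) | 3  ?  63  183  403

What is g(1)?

13

On equispaced nodes a degree-3 polynomial has vanishing fourth forward difference, so
  g(0) - 4·g(1) + 6·g(2) - 4·g(3) + g(4) = 0.
Substituting the known values and solving for g(1):
  -4·g(1) = -52
  g(1) = 13.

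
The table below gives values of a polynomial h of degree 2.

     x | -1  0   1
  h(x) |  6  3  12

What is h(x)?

Write h(x) = ax^2 + bx + c. Substituting each data point gives a linear system:
  a - b + c = 6
  c = 3
  a + b + c = 12
Solving the system yields a = 6, b = 3, c = 3.
So h(x) = 6x² + 3x + 3.
Check: h(-1) = 6. ✓

h(x) = 6x^2 + 3x + 3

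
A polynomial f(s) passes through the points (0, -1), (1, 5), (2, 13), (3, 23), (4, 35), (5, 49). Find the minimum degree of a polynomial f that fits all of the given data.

Forward differences of the values at s = 0, 1, 2, 3, 4, 5:
  f  : -1  5  13  23  35  49
  Δ  : 6  8  10  12  14
  Δ^2: 2  2  2  2
  Δ^3: 0  0  0
  Δ^4: 0  0
  Δ^5: 0
The second differences are constant (2) and nonzero, while all higher differences vanish, so the minimal degree is 2.

2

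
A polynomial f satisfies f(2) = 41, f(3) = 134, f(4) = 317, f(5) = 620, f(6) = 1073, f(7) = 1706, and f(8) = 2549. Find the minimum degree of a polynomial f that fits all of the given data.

3

Forward differences of the values at u = 2, 3, 4, 5, 6, 7, 8:
  f  : 41  134  317  620  1073  1706  2549
  Δ  : 93  183  303  453  633  843
  Δ^2: 90  120  150  180  210
  Δ^3: 30  30  30  30
  Δ^4: 0  0  0
  Δ^5: 0  0
  Δ^6: 0
The third differences are constant (30) and nonzero, while all higher differences vanish, so the minimal degree is 3.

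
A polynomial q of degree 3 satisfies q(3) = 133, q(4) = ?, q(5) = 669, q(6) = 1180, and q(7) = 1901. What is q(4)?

On equispaced nodes a degree-3 polynomial has vanishing fourth forward difference, so
  q(3) - 4·q(4) + 6·q(5) - 4·q(6) + q(7) = 0.
Substituting the known values and solving for q(4):
  -4·q(4) = -1328
  q(4) = 332.

332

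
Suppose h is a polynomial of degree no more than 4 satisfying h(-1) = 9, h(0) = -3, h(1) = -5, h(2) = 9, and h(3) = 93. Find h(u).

h(u) = 2u^4 - 3u^3 + 3u^2 - 4u - 3

Using the Lagrange interpolation formula with nodes -1, 0, 1, 2, 3:
  L_0(u) = u(u - 1)(u - 2)(u - 3) / 24
  L_1(u) = (u + 1)(u - 1)(u - 2)(u - 3) / -6
  L_2(u) = (u + 1)u(u - 2)(u - 3) / 4
  L_3(u) = (u + 1)u(u - 1)(u - 3) / -6
  L_4(u) = (u + 1)u(u - 1)(u - 2) / 24
Then h(u) = 9·L_0(u) - 3·L_1(u) - 5·L_2(u) + 9·L_3(u) + 93·L_4(u).
Expanding and collecting terms gives h(u) = 2u^4 - 3u^3 + 3u^2 - 4u - 3.
Check: h(3) = 93. ✓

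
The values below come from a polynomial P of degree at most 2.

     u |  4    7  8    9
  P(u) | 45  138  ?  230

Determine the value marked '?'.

181

The 3 known points determine the degree-2 polynomial uniquely.
Write P(u) = au^2 + bu + c. Substituting each data point gives a linear system:
  16a + 4b + c = 45
  49a + 7b + c = 138
  81a + 9b + c = 230
Solving the system yields a = 3, b = -2, c = 5.
So P(u) = 3u^2 - 2u + 5.
Then P(8) = 181.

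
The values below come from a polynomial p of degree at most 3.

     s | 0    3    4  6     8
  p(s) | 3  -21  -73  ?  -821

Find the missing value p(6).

The 4 known points determine the degree-3 polynomial uniquely.
Write p(s) = as^3 + bs^2 + cs + d. Substituting each data point gives a linear system:
  d = 3
  27a + 9b + 3c + d = -21
  64a + 16b + 4c + d = -73
  512a + 64b + 8c + d = -821
Solving the system yields a = -2, b = 3, c = 1, d = 3.
So p(s) = -2s^3 + 3s^2 + s + 3.
Then p(6) = -315.

-315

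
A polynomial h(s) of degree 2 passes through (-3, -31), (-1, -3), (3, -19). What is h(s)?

Write h(s) = as^2 + bs + c. Substituting each data point gives a linear system:
  9a - 3b + c = -31
  a - b + c = -3
  9a + 3b + c = -19
Solving the system yields a = -3, b = 2, c = 2.
So h(s) = -3s^2 + 2s + 2.
Check: h(3) = -19. ✓

h(s) = -3s^2 + 2s + 2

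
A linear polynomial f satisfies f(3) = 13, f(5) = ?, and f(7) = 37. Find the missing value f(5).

On equispaced nodes a degree-1 polynomial has vanishing second forward difference, so
  f(3) - 2·f(5) + f(7) = 0.
Substituting the known values and solving for f(5):
  -2·f(5) = -50
  f(5) = 25.

25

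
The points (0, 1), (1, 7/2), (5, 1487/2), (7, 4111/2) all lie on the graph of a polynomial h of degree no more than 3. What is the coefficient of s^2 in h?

1/2

Write h(s) = as^3 + bs^2 + cs + d. Substituting each data point gives a linear system:
  d = 1
  a + b + c + d = 7/2
  125a + 25b + 5c + d = 1487/2
  343a + 49b + 7c + d = 4111/2
Solving the system yields a = 6, b = 1/2, c = -4, d = 1.
So h(s) = 6s^3 + (1/2)s^2 - 4s + 1.
The coefficient of s^2 is 1/2.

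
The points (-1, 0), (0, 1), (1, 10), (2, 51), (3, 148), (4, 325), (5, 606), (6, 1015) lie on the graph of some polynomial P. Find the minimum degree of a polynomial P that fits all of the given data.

Forward differences of the values at s = -1, 0, 1, 2, 3, 4, 5, 6:
  P  : 0  1  10  51  148  325  606  1015
  Δ  : 1  9  41  97  177  281  409
  Δ^2: 8  32  56  80  104  128
  Δ^3: 24  24  24  24  24
  Δ^4: 0  0  0  0
  Δ^5: 0  0  0
  Δ^6: 0  0
  Δ^7: 0
The third differences are constant (24) and nonzero, while all higher differences vanish, so the minimal degree is 3.

3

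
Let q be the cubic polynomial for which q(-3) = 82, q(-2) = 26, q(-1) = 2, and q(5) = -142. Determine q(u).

Using the Lagrange interpolation formula with nodes -3, -2, -1, 5:
  L_0(u) = (u + 2)(u + 1)(u - 5) / -16
  L_1(u) = (u + 3)(u + 1)(u - 5) / 7
  L_2(u) = (u + 3)(u + 2)(u - 5) / -12
  L_3(u) = (u + 3)(u + 2)(u + 1) / 336
Then q(u) = 82·L_0(u) + 26·L_1(u) + 2·L_2(u) - 142·L_3(u).
Expanding and collecting terms gives q(u) = -2u^3 + 4u^2 + 2u - 2.
Check: q(-1) = 2. ✓

q(u) = -2u^3 + 4u^2 + 2u - 2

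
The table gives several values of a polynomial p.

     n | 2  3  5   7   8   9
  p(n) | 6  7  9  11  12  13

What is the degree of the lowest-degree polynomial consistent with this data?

Divided differences on the nodes 2, 3, 5, 7, 8, 9:
  order 0: 6  7  9  11  12  13
  order 1: 1  1  1  1  1
  order 2: 0  0  0  0
  order 3: 0  0  0
  order 4: 0  0
  order 5: 0
The order-1 divided differences are all 1 (nonzero) and every higher order vanishes, so the data lies on a polynomial of degree exactly 1.

1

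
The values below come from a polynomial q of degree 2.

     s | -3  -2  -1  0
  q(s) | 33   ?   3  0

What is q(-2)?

14

On equispaced nodes a degree-2 polynomial has vanishing third forward difference, so
  - q(-3) + 3·q(-2) - 3·q(-1) + q(0) = 0.
Substituting the known values and solving for q(-2):
  3·q(-2) = 42
  q(-2) = 14.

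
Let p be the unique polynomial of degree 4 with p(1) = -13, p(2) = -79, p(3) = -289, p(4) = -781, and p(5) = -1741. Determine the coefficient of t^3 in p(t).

Write p(t) = at^4 + bt^3 + ct^2 + dt + e. Substituting each data point gives a linear system:
  a + b + c + d + e = -13
  16a + 8b + 4c + 2d + e = -79
  81a + 27b + 9c + 3d + e = -289
  256a + 64b + 16c + 4d + e = -781
  625a + 125b + 25c + 5d + e = -1741
Solving the system yields a = -2, b = -3, c = -4, d = -3, e = -1.
So p(t) = -2t^4 - 3t^3 - 4t^2 - 3t - 1.
The coefficient of t^3 is -3.

-3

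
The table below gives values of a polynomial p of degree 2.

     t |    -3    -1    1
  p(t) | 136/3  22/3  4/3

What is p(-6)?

Using the Lagrange interpolation formula with nodes -3, -1, 1:
  L_0(t) = (t + 1)(t - 1) / 8
  L_1(t) = (t + 3)(t - 1) / -4
  L_2(t) = (t + 3)(t + 1) / 8
Then p(t) = 136/3·L_0(t) + 22/3·L_1(t) + 4/3·L_2(t).
Expanding and collecting terms gives p(t) = 4t^2 - 3t + 1/3.
Evaluating at t = -6: p(-6) = 487/3.

487/3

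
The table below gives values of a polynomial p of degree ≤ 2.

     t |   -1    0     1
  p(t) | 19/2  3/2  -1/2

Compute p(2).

7/2

Forward differences of the values at t = -1, 0, 1:
  p  : 19/2  3/2  -1/2
  Δ  : -8  -2
  Δ^2: 6
The second differences are constant, confirming degree 2.
Interpolating (Newton forward form) and evaluating at t = 2 gives p(2) = 7/2.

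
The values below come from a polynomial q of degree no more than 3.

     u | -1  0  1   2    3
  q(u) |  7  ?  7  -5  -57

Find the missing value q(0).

The 4 known points determine the degree-3 polynomial uniquely.
Write q(u) = au^3 + bu^2 + cu + d. Substituting each data point gives a linear system:
  -a + b - c + d = 7
  a + b + c + d = 7
  8a + 4b + 2c + d = -5
  27a + 9b + 3c + d = -57
Solving the system yields a = -4, b = 4, c = 4, d = 3.
So q(u) = -4u³ + 4u² + 4u + 3.
Then q(0) = 3.

3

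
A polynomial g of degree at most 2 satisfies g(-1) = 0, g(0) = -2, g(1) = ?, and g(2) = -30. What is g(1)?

The 3 known points determine the degree-2 polynomial uniquely.
Write g(u) = au^2 + bu + c. Substituting each data point gives a linear system:
  a - b + c = 0
  c = -2
  4a + 2b + c = -30
Solving the system yields a = -4, b = -6, c = -2.
So g(u) = -4u^2 - 6u - 2.
Then g(1) = -12.

-12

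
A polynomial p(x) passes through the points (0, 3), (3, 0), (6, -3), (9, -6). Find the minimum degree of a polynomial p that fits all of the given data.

1

Forward differences of the values at x = 0, 3, 6, 9:
  p  : 3  0  -3  -6
  Δ  : -3  -3  -3
  Δ^2: 0  0
  Δ^3: 0
The first differences are constant (-3) and nonzero, while all higher differences vanish, so the minimal degree is 1.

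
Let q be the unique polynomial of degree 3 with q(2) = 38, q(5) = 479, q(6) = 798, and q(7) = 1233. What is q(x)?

q(x) = 3x^3 + 4x^2 + 2x - 6

Using the Lagrange interpolation formula with nodes 2, 5, 6, 7:
  L_0(x) = (x - 5)(x - 6)(x - 7) / -60
  L_1(x) = (x - 2)(x - 6)(x - 7) / 6
  L_2(x) = (x - 2)(x - 5)(x - 7) / -4
  L_3(x) = (x - 2)(x - 5)(x - 6) / 10
Then q(x) = 38·L_0(x) + 479·L_1(x) + 798·L_2(x) + 1233·L_3(x).
Expanding and collecting terms gives q(x) = 3x³ + 4x² + 2x - 6.
Check: q(6) = 798. ✓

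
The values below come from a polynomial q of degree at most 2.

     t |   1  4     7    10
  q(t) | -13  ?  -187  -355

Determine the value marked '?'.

-73

The 3 known points determine the degree-2 polynomial uniquely.
Write q(t) = at^2 + bt + c. Substituting each data point gives a linear system:
  a + b + c = -13
  49a + 7b + c = -187
  100a + 10b + c = -355
Solving the system yields a = -3, b = -5, c = -5.
So q(t) = -3t² - 5t - 5.
Then q(4) = -73.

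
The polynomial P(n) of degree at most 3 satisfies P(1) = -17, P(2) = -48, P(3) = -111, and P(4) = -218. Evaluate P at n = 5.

Write P(n) = an^3 + bn^2 + cn + d. Substituting each data point gives a linear system:
  a + b + c + d = -17
  8a + 4b + 2c + d = -48
  27a + 9b + 3c + d = -111
  64a + 16b + 4c + d = -218
Solving the system yields a = -2, b = -4, c = -5, d = -6.
So P(n) = -2n^3 - 4n^2 - 5n - 6.
Then P(5) = -381.

-381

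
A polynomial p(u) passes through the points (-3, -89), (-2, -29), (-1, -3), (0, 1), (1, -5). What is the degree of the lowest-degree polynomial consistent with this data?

3

Forward differences of the values at u = -3, -2, -1, 0, 1:
  p  : -89  -29  -3  1  -5
  Δ  : 60  26  4  -6
  Δ^2: -34  -22  -10
  Δ^3: 12  12
  Δ^4: 0
The third differences are constant (12) and nonzero, while all higher differences vanish, so the minimal degree is 3.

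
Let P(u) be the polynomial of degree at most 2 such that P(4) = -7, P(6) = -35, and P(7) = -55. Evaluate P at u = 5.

-19

Using the Lagrange interpolation formula with nodes 4, 6, 7:
  L_0(u) = (u - 6)(u - 7) / 6
  L_1(u) = (u - 4)(u - 7) / -2
  L_2(u) = (u - 4)(u - 6) / 3
Then P(u) = -7·L_0(u) - 35·L_1(u) - 55·L_2(u).
Expanding and collecting terms gives P(u) = -2u^2 + 6u + 1.
Evaluating at u = 5: P(5) = -19.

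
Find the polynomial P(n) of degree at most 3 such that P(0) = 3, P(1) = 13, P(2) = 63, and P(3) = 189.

Write P(n) = an^3 + bn^2 + cn + d. Substituting each data point gives a linear system:
  d = 3
  a + b + c + d = 13
  8a + 4b + 2c + d = 63
  27a + 9b + 3c + d = 189
Solving the system yields a = 6, b = 2, c = 2, d = 3.
So P(n) = 6n^3 + 2n^2 + 2n + 3.
Check: P(0) = 3. ✓

P(n) = 6n^3 + 2n^2 + 2n + 3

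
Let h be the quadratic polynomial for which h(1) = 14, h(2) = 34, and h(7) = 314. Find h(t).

Write h(t) = at^2 + bt + c. Substituting each data point gives a linear system:
  a + b + c = 14
  4a + 2b + c = 34
  49a + 7b + c = 314
Solving the system yields a = 6, b = 2, c = 6.
So h(t) = 6t² + 2t + 6.
Check: h(2) = 34. ✓

h(t) = 6t^2 + 2t + 6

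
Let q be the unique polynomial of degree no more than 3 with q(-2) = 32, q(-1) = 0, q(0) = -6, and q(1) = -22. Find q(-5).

644

Forward differences of the values at s = -2, -1, 0, 1:
  q  : 32  0  -6  -22
  Δ  : -32  -6  -16
  Δ^2: 26  -10
  Δ^3: -36
The third differences are constant, confirming degree 3.
Interpolating (Newton forward form) and evaluating at s = -5 gives q(-5) = 644.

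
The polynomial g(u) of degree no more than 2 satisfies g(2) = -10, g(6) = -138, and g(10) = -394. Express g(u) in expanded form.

g(u) = -4u^2 + 6

Using the Lagrange interpolation formula with nodes 2, 6, 10:
  L_0(u) = (u - 6)(u - 10) / 32
  L_1(u) = (u - 2)(u - 10) / -16
  L_2(u) = (u - 2)(u - 6) / 32
Then g(u) = -10·L_0(u) - 138·L_1(u) - 394·L_2(u).
Expanding and collecting terms gives g(u) = -4u² + 6.
Check: g(2) = -10. ✓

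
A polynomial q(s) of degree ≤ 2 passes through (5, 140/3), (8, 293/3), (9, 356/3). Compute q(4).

Write q(s) = as^2 + bs + c. Substituting each data point gives a linear system:
  25a + 5b + c = 140/3
  64a + 8b + c = 293/3
  81a + 9b + c = 356/3
Solving the system yields a = 1, b = 4, c = 5/3.
So q(s) = s² + 4s + 5/3.
Then q(4) = 101/3.

101/3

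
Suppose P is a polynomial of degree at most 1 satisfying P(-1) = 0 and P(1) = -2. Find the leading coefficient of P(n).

-1

Write P(n) = an + b. Substituting each data point gives a linear system:
  -a + b = 0
  a + b = -2
Solving the system yields a = -1, b = -1.
So P(n) = -n - 1.
The leading coefficient is -1.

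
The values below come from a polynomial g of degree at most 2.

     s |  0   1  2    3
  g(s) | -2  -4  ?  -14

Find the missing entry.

On equispaced nodes a degree-2 polynomial has vanishing third forward difference, so
  - g(0) + 3·g(1) - 3·g(2) + g(3) = 0.
Substituting the known values and solving for g(2):
  -3·g(2) = 24
  g(2) = -8.

-8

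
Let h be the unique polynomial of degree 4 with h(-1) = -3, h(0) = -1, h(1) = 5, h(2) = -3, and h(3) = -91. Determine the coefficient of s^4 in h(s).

-2

Write h(s) = as^4 + bs^3 + cs^2 + ds + e. Substituting each data point gives a linear system:
  a - b + c - d + e = -3
  e = -1
  a + b + c + d + e = 5
  16a + 8b + 4c + 2d + e = -3
  81a + 27b + 9c + 3d + e = -91
Solving the system yields a = -2, b = 1, c = 4, d = 3, e = -1.
So h(s) = -2s^4 + s^3 + 4s^2 + 3s - 1.
The leading coefficient is -2.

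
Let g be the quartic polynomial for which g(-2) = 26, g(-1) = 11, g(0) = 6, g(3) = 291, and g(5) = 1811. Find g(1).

11

Using the Lagrange interpolation formula with nodes -2, -1, 0, 3, 5:
  L_0(t) = (t + 1)t(t - 3)(t - 5) / 70
  L_1(t) = (t + 2)t(t - 3)(t - 5) / -24
  L_2(t) = (t + 2)(t + 1)(t - 3)(t - 5) / 30
  L_3(t) = (t + 2)(t + 1)t(t - 5) / -120
  L_4(t) = (t + 2)(t + 1)t(t - 3) / 420
Then g(t) = 26·L_0(t) + 11·L_1(t) + 6·L_2(t) + 291·L_3(t) + 1811·L_4(t).
Expanding and collecting terms gives g(t) = 2t^4 + 4t^3 + 3t^2 - 4t + 6.
Evaluating at t = 1: g(1) = 11.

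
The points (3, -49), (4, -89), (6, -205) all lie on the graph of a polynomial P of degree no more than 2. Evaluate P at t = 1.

Using the Lagrange interpolation formula with nodes 3, 4, 6:
  L_0(t) = (t - 4)(t - 6) / 3
  L_1(t) = (t - 3)(t - 6) / -2
  L_2(t) = (t - 3)(t - 4) / 6
Then P(t) = -49·L_0(t) - 89·L_1(t) - 205·L_2(t).
Expanding and collecting terms gives P(t) = -6t² + 2t - 1.
Evaluating at t = 1: P(1) = -5.

-5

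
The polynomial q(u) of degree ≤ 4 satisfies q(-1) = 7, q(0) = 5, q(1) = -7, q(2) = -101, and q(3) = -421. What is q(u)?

Using the Lagrange interpolation formula with nodes -1, 0, 1, 2, 3:
  L_0(u) = u(u - 1)(u - 2)(u - 3) / 24
  L_1(u) = (u + 1)(u - 1)(u - 2)(u - 3) / -6
  L_2(u) = (u + 1)u(u - 2)(u - 3) / 4
  L_3(u) = (u + 1)u(u - 1)(u - 3) / -6
  L_4(u) = (u + 1)u(u - 1)(u - 2) / 24
Then q(u) = 7·L_0(u) + 5·L_1(u) - 7·L_2(u) - 101·L_3(u) - 421·L_4(u).
Expanding and collecting terms gives q(u) = -3u⁴ - 6u³ - 2u² - u + 5.
Check: q(3) = -421. ✓

q(u) = -3u^4 - 6u^3 - 2u^2 - u + 5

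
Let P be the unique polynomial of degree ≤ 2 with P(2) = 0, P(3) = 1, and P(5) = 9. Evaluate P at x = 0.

4

Write P(x) = ax^2 + bx + c. Substituting each data point gives a linear system:
  4a + 2b + c = 0
  9a + 3b + c = 1
  25a + 5b + c = 9
Solving the system yields a = 1, b = -4, c = 4.
So P(x) = x² - 4x + 4.
Then P(0) = 4.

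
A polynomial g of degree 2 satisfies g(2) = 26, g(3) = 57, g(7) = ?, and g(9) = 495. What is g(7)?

The 3 known points determine the degree-2 polynomial uniquely.
Write g(s) = as^2 + bs + c. Substituting each data point gives a linear system:
  4a + 2b + c = 26
  9a + 3b + c = 57
  81a + 9b + c = 495
Solving the system yields a = 6, b = 1, c = 0.
So g(s) = 6s² + s.
Then g(7) = 301.

301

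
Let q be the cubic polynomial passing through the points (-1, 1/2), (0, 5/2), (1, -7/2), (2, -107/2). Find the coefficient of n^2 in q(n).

-4

Write q(n) = an^3 + bn^2 + cn + d. Substituting each data point gives a linear system:
  -a + b - c + d = 1/2
  d = 5/2
  a + b + c + d = -7/2
  8a + 4b + 2c + d = -107/2
Solving the system yields a = -6, b = -4, c = 4, d = 5/2.
So q(n) = -6n^3 - 4n^2 + 4n + 5/2.
The coefficient of n^2 is -4.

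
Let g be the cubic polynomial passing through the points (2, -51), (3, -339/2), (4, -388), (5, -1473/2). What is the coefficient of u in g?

3/2

Write g(u) = au^3 + bu^2 + cu + d. Substituting each data point gives a linear system:
  8a + 4b + 2c + d = -51
  27a + 9b + 3c + d = -339/2
  64a + 16b + 4c + d = -388
  125a + 25b + 5c + d = -1473/2
Solving the system yields a = -5, b = -5, c = 3/2, d = 6.
So g(u) = -5u^3 - 5u^2 + (3/2)u + 6.
The coefficient of u is 3/2.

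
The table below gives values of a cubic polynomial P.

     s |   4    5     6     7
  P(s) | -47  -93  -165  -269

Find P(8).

Forward differences of the values at s = 4, 5, 6, 7:
  P  : -47  -93  -165  -269
  Δ  : -46  -72  -104
  Δ^2: -26  -32
  Δ^3: -6
The third differences are constant, confirming degree 3.
Interpolating (Newton forward form) and evaluating at s = 8 gives P(8) = -411.

-411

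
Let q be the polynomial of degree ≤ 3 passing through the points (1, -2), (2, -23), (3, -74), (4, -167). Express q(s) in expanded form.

q(s) = -2s^3 - 3s^2 + 2s + 1

Using the Lagrange interpolation formula with nodes 1, 2, 3, 4:
  L_0(s) = (s - 2)(s - 3)(s - 4) / -6
  L_1(s) = (s - 1)(s - 3)(s - 4) / 2
  L_2(s) = (s - 1)(s - 2)(s - 4) / -2
  L_3(s) = (s - 1)(s - 2)(s - 3) / 6
Then q(s) = -2·L_0(s) - 23·L_1(s) - 74·L_2(s) - 167·L_3(s).
Expanding and collecting terms gives q(s) = -2s^3 - 3s^2 + 2s + 1.
Check: q(2) = -23. ✓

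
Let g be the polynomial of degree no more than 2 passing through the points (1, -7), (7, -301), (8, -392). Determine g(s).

g(s) = -6s^2 - s

Using the Lagrange interpolation formula with nodes 1, 7, 8:
  L_0(s) = (s - 7)(s - 8) / 42
  L_1(s) = (s - 1)(s - 8) / -6
  L_2(s) = (s - 1)(s - 7) / 7
Then g(s) = -7·L_0(s) - 301·L_1(s) - 392·L_2(s).
Expanding and collecting terms gives g(s) = -6s² - s.
Check: g(8) = -392. ✓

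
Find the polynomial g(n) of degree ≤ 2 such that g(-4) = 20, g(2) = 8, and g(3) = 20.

g(n) = 2n^2 + 2n - 4

Write g(n) = an^2 + bn + c. Substituting each data point gives a linear system:
  16a - 4b + c = 20
  4a + 2b + c = 8
  9a + 3b + c = 20
Solving the system yields a = 2, b = 2, c = -4.
So g(n) = 2n² + 2n - 4.
Check: g(-4) = 20. ✓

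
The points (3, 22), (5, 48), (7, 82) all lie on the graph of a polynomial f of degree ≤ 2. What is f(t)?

Using the Lagrange interpolation formula with nodes 3, 5, 7:
  L_0(t) = (t - 5)(t - 7) / 8
  L_1(t) = (t - 3)(t - 7) / -4
  L_2(t) = (t - 3)(t - 5) / 8
Then f(t) = 22·L_0(t) + 48·L_1(t) + 82·L_2(t).
Expanding and collecting terms gives f(t) = t² + 5t - 2.
Check: f(5) = 48. ✓

f(t) = t^2 + 5t - 2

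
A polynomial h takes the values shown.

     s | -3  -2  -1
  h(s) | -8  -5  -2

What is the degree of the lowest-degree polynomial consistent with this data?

Forward differences of the values at s = -3, -2, -1:
  h  : -8  -5  -2
  Δ  : 3  3
  Δ^2: 0
The first differences are constant (3) and nonzero, while all higher differences vanish, so the minimal degree is 1.

1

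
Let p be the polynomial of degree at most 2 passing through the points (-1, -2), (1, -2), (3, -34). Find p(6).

Write p(x) = ax^2 + bx + c. Substituting each data point gives a linear system:
  a - b + c = -2
  a + b + c = -2
  9a + 3b + c = -34
Solving the system yields a = -4, b = 0, c = 2.
So p(x) = -4x^2 + 2.
Then p(6) = -142.

-142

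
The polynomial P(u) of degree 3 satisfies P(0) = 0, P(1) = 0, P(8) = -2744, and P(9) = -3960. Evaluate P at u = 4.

-300

Using the Lagrange interpolation formula with nodes 0, 1, 8, 9:
  L_0(u) = (u - 1)(u - 8)(u - 9) / -72
  L_1(u) = u(u - 8)(u - 9) / 56
  L_2(u) = u(u - 1)(u - 9) / -56
  L_3(u) = u(u - 1)(u - 8) / 72
Then P(u) = 0·L_0(u) + 0·L_1(u) - 2744·L_2(u) - 3960·L_3(u).
Expanding and collecting terms gives P(u) = -6u³ + 5u² + u.
Evaluating at u = 4: P(4) = -300.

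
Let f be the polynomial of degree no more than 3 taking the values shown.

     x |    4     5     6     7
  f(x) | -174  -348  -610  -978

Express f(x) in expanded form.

Using the Lagrange interpolation formula with nodes 4, 5, 6, 7:
  L_0(x) = (x - 5)(x - 6)(x - 7) / -6
  L_1(x) = (x - 4)(x - 6)(x - 7) / 2
  L_2(x) = (x - 4)(x - 5)(x - 7) / -2
  L_3(x) = (x - 4)(x - 5)(x - 6) / 6
Then f(x) = -174·L_0(x) - 348·L_1(x) - 610·L_2(x) - 978·L_3(x).
Expanding and collecting terms gives f(x) = -3x^3 + x^2 + 2.
Check: f(4) = -174. ✓

f(x) = -3x^3 + x^2 + 2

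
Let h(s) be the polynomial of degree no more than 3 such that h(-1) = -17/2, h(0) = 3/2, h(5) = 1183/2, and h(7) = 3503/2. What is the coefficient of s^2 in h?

-6

Write h(s) = as^3 + bs^2 + cs + d. Substituting each data point gives a linear system:
  -a + b - c + d = -17/2
  d = 3/2
  125a + 25b + 5c + d = 1183/2
  343a + 49b + 7c + d = 3503/2
Solving the system yields a = 6, b = -6, c = -2, d = 3/2.
So h(s) = 6s³ - 6s² - 2s + 3/2.
The coefficient of s^2 is -6.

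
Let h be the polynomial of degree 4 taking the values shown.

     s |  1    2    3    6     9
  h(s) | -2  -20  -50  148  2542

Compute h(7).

Using the Lagrange interpolation formula with nodes 1, 2, 3, 6, 9:
  L_0(s) = (s - 2)(s - 3)(s - 6)(s - 9) / 80
  L_1(s) = (s - 1)(s - 3)(s - 6)(s - 9) / -28
  L_2(s) = (s - 1)(s - 2)(s - 6)(s - 9) / 36
  L_3(s) = (s - 1)(s - 2)(s - 3)(s - 9) / -180
  L_4(s) = (s - 1)(s - 2)(s - 3)(s - 6) / 1008
Then h(s) = -2·L_0(s) - 20·L_1(s) - 50·L_2(s) + 148·L_3(s) + 2542·L_4(s).
Expanding and collecting terms gives h(s) = s⁴ - 6s³ + 5s² - 6s + 4.
Evaluating at s = 7: h(7) = 550.

550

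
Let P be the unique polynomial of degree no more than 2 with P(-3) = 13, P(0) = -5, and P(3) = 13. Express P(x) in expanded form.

Write P(x) = ax^2 + bx + c. Substituting each data point gives a linear system:
  9a - 3b + c = 13
  c = -5
  9a + 3b + c = 13
Solving the system yields a = 2, b = 0, c = -5.
So P(x) = 2x² - 5.
Check: P(0) = -5. ✓

P(x) = 2x^2 - 5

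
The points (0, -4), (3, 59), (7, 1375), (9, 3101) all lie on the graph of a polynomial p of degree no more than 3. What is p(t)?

p(t) = 5t^3 - 6t^2 - 6t - 4

Using the Lagrange interpolation formula with nodes 0, 3, 7, 9:
  L_0(t) = (t - 3)(t - 7)(t - 9) / -189
  L_1(t) = t(t - 7)(t - 9) / 72
  L_2(t) = t(t - 3)(t - 9) / -56
  L_3(t) = t(t - 3)(t - 7) / 108
Then p(t) = -4·L_0(t) + 59·L_1(t) + 1375·L_2(t) + 3101·L_3(t).
Expanding and collecting terms gives p(t) = 5t^3 - 6t^2 - 6t - 4.
Check: p(3) = 59. ✓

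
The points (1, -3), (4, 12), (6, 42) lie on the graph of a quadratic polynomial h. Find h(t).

Using the Lagrange interpolation formula with nodes 1, 4, 6:
  L_0(t) = (t - 4)(t - 6) / 15
  L_1(t) = (t - 1)(t - 6) / -6
  L_2(t) = (t - 1)(t - 4) / 10
Then h(t) = -3·L_0(t) + 12·L_1(t) + 42·L_2(t).
Expanding and collecting terms gives h(t) = 2t² - 5t.
Check: h(6) = 42. ✓

h(t) = 2t^2 - 5t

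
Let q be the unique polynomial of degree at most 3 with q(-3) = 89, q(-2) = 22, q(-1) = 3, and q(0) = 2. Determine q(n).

q(n) = -5n^3 - 6n^2 - 2n + 2

Using the Lagrange interpolation formula with nodes -3, -2, -1, 0:
  L_0(n) = (n + 2)(n + 1)n / -6
  L_1(n) = (n + 3)(n + 1)n / 2
  L_2(n) = (n + 3)(n + 2)n / -2
  L_3(n) = (n + 3)(n + 2)(n + 1) / 6
Then q(n) = 89·L_0(n) + 22·L_1(n) + 3·L_2(n) + 2·L_3(n).
Expanding and collecting terms gives q(n) = -5n³ - 6n² - 2n + 2.
Check: q(-1) = 3. ✓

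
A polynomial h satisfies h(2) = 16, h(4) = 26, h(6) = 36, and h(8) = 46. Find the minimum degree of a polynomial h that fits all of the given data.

Forward differences of the values at s = 2, 4, 6, 8:
  h  : 16  26  36  46
  Δ  : 10  10  10
  Δ^2: 0  0
  Δ^3: 0
The first differences are constant (10) and nonzero, while all higher differences vanish, so the minimal degree is 1.

1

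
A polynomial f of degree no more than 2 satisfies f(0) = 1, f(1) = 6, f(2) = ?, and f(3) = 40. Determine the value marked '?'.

19

On equispaced nodes a degree-2 polynomial has vanishing third forward difference, so
  - f(0) + 3·f(1) - 3·f(2) + f(3) = 0.
Substituting the known values and solving for f(2):
  -3·f(2) = -57
  f(2) = 19.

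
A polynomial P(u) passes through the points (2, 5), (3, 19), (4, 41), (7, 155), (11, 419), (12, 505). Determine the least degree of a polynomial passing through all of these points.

2

Divided differences on the nodes 2, 3, 4, 7, 11, 12:
  order 0: 5  19  41  155  419  505
  order 1: 14  22  38  66  86
  order 2: 4  4  4  4
  order 3: 0  0  0
  order 4: 0  0
  order 5: 0
The order-2 divided differences are all 4 (nonzero) and every higher order vanishes, so the data lies on a polynomial of degree exactly 2.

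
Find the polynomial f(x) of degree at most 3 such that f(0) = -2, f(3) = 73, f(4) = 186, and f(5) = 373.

f(x) = 3x^3 + x^2 - 5x - 2

Write f(x) = ax^3 + bx^2 + cx + d. Substituting each data point gives a linear system:
  d = -2
  27a + 9b + 3c + d = 73
  64a + 16b + 4c + d = 186
  125a + 25b + 5c + d = 373
Solving the system yields a = 3, b = 1, c = -5, d = -2.
So f(x) = 3x^3 + x^2 - 5x - 2.
Check: f(0) = -2. ✓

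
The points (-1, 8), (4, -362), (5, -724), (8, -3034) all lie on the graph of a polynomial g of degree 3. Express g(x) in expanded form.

Write g(x) = ax^3 + bx^2 + cx + d. Substituting each data point gives a linear system:
  -a + b - c + d = 8
  64a + 16b + 4c + d = -362
  125a + 25b + 5c + d = -724
  512a + 64b + 8c + d = -3034
Solving the system yields a = -6, b = 0, c = 4, d = 6.
So g(x) = -6x³ + 4x + 6.
Check: g(5) = -724. ✓

g(x) = -6x^3 + 4x + 6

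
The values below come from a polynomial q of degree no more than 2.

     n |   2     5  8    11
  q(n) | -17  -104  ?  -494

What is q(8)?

The 3 known points determine the degree-2 polynomial uniquely.
Write q(n) = an^2 + bn + c. Substituting each data point gives a linear system:
  4a + 2b + c = -17
  25a + 5b + c = -104
  121a + 11b + c = -494
Solving the system yields a = -4, b = -1, c = 1.
So q(n) = -4n^2 - n + 1.
Then q(8) = -263.

-263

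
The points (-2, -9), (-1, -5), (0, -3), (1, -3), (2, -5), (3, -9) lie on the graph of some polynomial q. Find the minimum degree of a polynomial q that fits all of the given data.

2

Forward differences of the values at n = -2, -1, 0, 1, 2, 3:
  q  : -9  -5  -3  -3  -5  -9
  Δ  : 4  2  0  -2  -4
  Δ^2: -2  -2  -2  -2
  Δ^3: 0  0  0
  Δ^4: 0  0
  Δ^5: 0
The second differences are constant (-2) and nonzero, while all higher differences vanish, so the minimal degree is 2.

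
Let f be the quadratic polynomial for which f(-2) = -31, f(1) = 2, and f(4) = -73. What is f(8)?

-341

Write f(x) = ax^2 + bx + c. Substituting each data point gives a linear system:
  4a - 2b + c = -31
  a + b + c = 2
  16a + 4b + c = -73
Solving the system yields a = -6, b = 5, c = 3.
So f(x) = -6x^2 + 5x + 3.
Then f(8) = -341.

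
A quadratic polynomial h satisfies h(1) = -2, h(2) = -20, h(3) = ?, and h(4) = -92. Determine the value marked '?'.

On equispaced nodes a degree-2 polynomial has vanishing third forward difference, so
  - h(1) + 3·h(2) - 3·h(3) + h(4) = 0.
Substituting the known values and solving for h(3):
  -3·h(3) = 150
  h(3) = -50.

-50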